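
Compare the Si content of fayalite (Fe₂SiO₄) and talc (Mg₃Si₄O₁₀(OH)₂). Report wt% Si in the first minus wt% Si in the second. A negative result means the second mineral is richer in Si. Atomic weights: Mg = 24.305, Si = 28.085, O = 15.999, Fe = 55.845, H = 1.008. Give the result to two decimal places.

-15.84 percentage points

M(Fe₂SiO₄) = 203.771 g/mol, so wt% Si = 28.085/203.771 × 100 = 13.78%.
M(Mg₃Si₄O₁₀(OH)₂) = 379.259 g/mol, so wt% Si = 112.340/379.259 × 100 = 29.62%.
13.78 − 29.62 = -15.84 pp.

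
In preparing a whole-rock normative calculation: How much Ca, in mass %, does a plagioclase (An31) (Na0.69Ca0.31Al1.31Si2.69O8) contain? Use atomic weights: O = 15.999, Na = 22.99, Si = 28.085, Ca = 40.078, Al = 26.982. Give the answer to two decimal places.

4.65 mass %

Formula mass = 0.69*22.99 + 0.31*40.078 + 1.31*26.982 + 2.69*28.085 + 8*15.999 = 267.174 g/mol, of which 12.424 g is Ca.
So Ca makes up 12.424/267.174 = 0.0465 of the mass, i.e. 4.65%.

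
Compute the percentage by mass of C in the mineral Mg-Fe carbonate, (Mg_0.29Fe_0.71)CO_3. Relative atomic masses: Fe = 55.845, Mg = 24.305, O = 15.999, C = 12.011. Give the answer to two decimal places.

11.26 wt%

Molar mass of (Mg_0.29Fe_0.71)CO_3: 0.29×24.305 + 0.71×55.845 + 1×12.011 + 3×15.999 = 106.706 g/mol.
Mass of C per formula unit: 1 × 12.011 = 12.011 g.
Weight fraction C = 12.011 / 106.706 = 0.1126.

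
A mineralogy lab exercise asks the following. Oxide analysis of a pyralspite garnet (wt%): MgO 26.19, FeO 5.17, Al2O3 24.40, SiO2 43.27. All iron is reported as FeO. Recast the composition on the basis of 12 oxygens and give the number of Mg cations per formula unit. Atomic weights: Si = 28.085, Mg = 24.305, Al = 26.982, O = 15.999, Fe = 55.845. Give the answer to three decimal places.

2.708 Mg apfu

MgO: 26.19/40.304 = 0.64981 mol → 0.64981 mol Mg, 0.64981 mol O.
FeO: 5.17/71.844 = 0.07196 mol → 0.07196 mol Fe, 0.07196 mol O.
Al2O3: 24.40/101.961 = 0.23931 mol → 0.47862 mol Al, 0.71793 mol O.
SiO2: 43.27/60.083 = 0.72017 mol → 0.72017 mol Si, 1.44034 mol O.
Total oxygen = 2.88004 mol. Normalization factor = 12/2.88004 = 4.16661.
Mg per 12 O = 0.64981 × 4.16661 = 2.708.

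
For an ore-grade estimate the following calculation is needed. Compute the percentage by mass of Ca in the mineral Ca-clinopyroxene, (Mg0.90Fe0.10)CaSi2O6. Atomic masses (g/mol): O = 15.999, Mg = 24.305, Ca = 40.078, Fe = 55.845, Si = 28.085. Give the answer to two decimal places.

18.24 mass %

Formula mass = 0.90·24.305 + 0.10·55.845 + 1·40.078 + 2·28.085 + 6·15.999 = 219.701 g/mol, of which 40.078 g is Ca.
So Ca makes up 40.078/219.701 = 0.1824 of the mass, i.e. 18.24%.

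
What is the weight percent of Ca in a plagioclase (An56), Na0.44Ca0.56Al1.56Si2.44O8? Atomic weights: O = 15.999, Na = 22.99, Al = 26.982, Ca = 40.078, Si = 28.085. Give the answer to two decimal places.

8.28 wt%

Molar mass of Na0.44Ca0.56Al1.56Si2.44O8: 0.44*22.99 + 0.56*40.078 + 1.56*26.982 + 2.44*28.085 + 8*15.999 = 271.171 g/mol.
Mass of Ca per formula unit: 0.56 × 40.078 = 22.444 g.
Weight fraction Ca = 22.444 / 271.171 = 0.0828.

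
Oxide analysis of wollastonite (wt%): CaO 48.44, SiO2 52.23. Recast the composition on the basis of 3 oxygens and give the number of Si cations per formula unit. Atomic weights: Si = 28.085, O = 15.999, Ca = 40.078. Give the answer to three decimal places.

1.002 Si apfu

CaO: 48.44/56.077 = 0.86381 mol → 0.86381 mol Ca, 0.86381 mol O.
SiO2: 52.23/60.083 = 0.86930 mol → 0.86930 mol Si, 1.73860 mol O.
Total oxygen = 2.60241 mol. Normalization factor = 3/2.60241 = 1.15278.
Si per 3 O = 0.86930 × 1.15278 = 1.002.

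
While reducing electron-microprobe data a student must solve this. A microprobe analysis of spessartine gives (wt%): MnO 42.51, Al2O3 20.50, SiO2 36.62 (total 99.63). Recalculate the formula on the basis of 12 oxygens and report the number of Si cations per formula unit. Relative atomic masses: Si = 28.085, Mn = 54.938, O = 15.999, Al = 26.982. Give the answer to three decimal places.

3.020 Si apfu

42.51 wt% MnO ÷ 70.937 g/mol = 0.59926 mol, giving 0.59926 Mn and 0.59926 O.
20.50 wt% Al2O3 ÷ 101.961 g/mol = 0.20106 mol, giving 0.40212 Al and 0.60318 O.
36.62 wt% SiO2 ÷ 60.083 g/mol = 0.60949 mol, giving 0.60949 Si and 1.21898 O.
Oxygen sums to 2.42142; scaling by 12/2.42142 = 4.95577 puts the formula on 12 O.
Si: 0.60949 × 4.95577 = 3.020 atoms per formula unit.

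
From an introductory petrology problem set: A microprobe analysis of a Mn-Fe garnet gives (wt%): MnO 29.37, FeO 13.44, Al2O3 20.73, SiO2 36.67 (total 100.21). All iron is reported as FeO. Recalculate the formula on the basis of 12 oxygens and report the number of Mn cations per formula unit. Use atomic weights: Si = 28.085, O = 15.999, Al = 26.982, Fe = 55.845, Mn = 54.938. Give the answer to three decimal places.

2.043 Mn apfu

29.37 wt% MnO ÷ 70.937 g/mol = 0.41403 mol, giving 0.41403 Mn and 0.41403 O.
13.44 wt% FeO ÷ 71.844 g/mol = 0.18707 mol, giving 0.18707 Fe and 0.18707 O.
20.73 wt% Al2O3 ÷ 101.961 g/mol = 0.20331 mol, giving 0.40662 Al and 0.60993 O.
36.67 wt% SiO2 ÷ 60.083 g/mol = 0.61032 mol, giving 0.61032 Si and 1.22064 O.
Oxygen sums to 2.43167; scaling by 12/2.43167 = 4.93488 puts the formula on 12 O.
Mn: 0.41403 × 4.93488 = 2.043 atoms per formula unit.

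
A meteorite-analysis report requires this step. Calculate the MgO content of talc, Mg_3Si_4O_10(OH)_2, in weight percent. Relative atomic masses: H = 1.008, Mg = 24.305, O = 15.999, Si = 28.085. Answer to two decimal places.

31.88 wt%

Molar mass of Mg_3Si_4O_10(OH)_2 = 3·24.305 + 4·28.085 + 12·15.999 + 2·1.008 = 379.259 g/mol.
Each formula unit contains 3 Mg, equivalent to 3/1 = 3.0000 mol MgO.
M(MgO) = 1×24.305 + 1×15.999 = 40.304 g/mol.
Mass of MgO per formula unit = 3.0000 × 40.304 = 120.912 g.
MgO wt% = 120.912 / 379.259 × 100 = 31.88%.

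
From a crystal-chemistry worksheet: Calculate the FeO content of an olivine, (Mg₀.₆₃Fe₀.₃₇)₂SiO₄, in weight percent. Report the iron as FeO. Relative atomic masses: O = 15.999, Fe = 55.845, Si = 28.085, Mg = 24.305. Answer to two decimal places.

32.41 wt%

M((Mg₀.₆₃Fe₀.₃₇)₂SiO₄) = 164.031 g/mol; M(FeO) = 71.844 g/mol.
Moles FeO per formula unit = 0.74 Fe ÷ 1 = 0.7400.
FeO fraction = (0.7400 × 71.844) / 164.031 = 53.165/164.031 = 0.3241.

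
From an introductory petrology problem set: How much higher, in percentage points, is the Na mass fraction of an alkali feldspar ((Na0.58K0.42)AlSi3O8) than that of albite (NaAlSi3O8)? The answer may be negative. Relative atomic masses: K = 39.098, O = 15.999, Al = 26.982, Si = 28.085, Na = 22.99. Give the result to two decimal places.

First mineral: 13.334 g Na in 268.984 g formula = 4.96 wt% Na.
Second mineral: 22.990 g Na in 262.219 g formula = 8.77 wt% Na.
4.96% − 8.77% gives a difference of -3.81 percentage points.

-3.81 percentage points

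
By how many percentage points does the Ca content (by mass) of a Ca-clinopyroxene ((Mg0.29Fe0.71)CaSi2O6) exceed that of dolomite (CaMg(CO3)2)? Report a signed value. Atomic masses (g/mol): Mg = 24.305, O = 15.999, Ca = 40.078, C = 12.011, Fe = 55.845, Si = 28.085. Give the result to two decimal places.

-4.96 percentage points

Ca in (Mg0.29Fe0.71)CaSi2O6: molar mass 238.940 g/mol; 1×40.078 = 40.078 g → 16.77 wt%.
Ca in CaMg(CO3)2: molar mass 184.399 g/mol; 1×40.078 = 40.078 g → 21.73 wt%.
Difference = 16.77 − 21.73 = -4.96 percentage points.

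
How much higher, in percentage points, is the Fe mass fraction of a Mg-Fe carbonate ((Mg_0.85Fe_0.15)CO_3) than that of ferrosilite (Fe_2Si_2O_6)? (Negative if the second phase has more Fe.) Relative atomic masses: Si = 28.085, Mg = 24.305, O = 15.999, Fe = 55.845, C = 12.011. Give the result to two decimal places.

Fe in (Mg_0.85Fe_0.15)CO_3: molar mass 89.044 g/mol; 0.15×55.845 = 8.377 g → 9.41 wt%.
Fe in Fe_2Si_2O_6: molar mass 263.854 g/mol; 2×55.845 = 111.690 g → 42.33 wt%.
Difference = 9.41 − 42.33 = -32.92 percentage points.

-32.92 percentage points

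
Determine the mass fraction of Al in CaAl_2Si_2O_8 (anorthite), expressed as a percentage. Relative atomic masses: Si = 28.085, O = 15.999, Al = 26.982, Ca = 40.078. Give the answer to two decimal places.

19.40 mass %

Formula mass = 1*40.078 + 2*26.982 + 2*28.085 + 8*15.999 = 278.204 g/mol, of which 53.964 g is Al.
So Al makes up 53.964/278.204 = 0.1940 of the mass, i.e. 19.40%.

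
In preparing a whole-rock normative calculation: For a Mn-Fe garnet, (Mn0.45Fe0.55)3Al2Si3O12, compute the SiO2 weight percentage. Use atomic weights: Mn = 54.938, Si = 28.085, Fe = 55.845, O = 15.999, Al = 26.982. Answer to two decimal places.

36.30 wt%

M((Mn0.45Fe0.55)3Al2Si3O12) = 496.518 g/mol; M(SiO2) = 60.083 g/mol.
Moles SiO2 per formula unit = 3 Si ÷ 1 = 3.0000.
SiO2 fraction = (3.0000 × 60.083) / 496.518 = 180.249/496.518 = 0.3630.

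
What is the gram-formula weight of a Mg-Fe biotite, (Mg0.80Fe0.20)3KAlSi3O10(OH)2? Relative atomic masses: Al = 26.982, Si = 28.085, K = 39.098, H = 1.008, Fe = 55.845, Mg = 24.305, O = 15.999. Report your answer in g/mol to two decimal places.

436.18 g/mol

The formula mass is the sum 2.40×24.305 + 0.60×55.845 + 1×39.098 + 1×26.982 + 3×28.085 + 12×15.999 + 2×1.008.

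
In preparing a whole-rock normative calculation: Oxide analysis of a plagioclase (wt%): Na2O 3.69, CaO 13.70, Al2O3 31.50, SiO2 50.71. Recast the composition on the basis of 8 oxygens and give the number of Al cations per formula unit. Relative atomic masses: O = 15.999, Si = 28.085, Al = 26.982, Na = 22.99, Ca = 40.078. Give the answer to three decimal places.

3.69 wt% Na2O ÷ 61.979 g/mol = 0.05954 mol, giving 0.11908 Na and 0.05954 O.
13.70 wt% CaO ÷ 56.077 g/mol = 0.24431 mol, giving 0.24431 Ca and 0.24431 O.
31.50 wt% Al2O3 ÷ 101.961 g/mol = 0.30894 mol, giving 0.61788 Al and 0.92682 O.
50.71 wt% SiO2 ÷ 60.083 g/mol = 0.84400 mol, giving 0.84400 Si and 1.68800 O.
Oxygen sums to 2.91867; scaling by 8/2.91867 = 2.74097 puts the formula on 8 O.
Al: 0.61788 × 2.74097 = 1.694 atoms per formula unit.

1.694 Al apfu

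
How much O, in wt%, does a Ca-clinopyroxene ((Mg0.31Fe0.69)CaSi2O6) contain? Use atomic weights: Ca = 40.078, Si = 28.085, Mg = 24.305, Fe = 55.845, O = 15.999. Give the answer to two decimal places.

40.28 wt%

M((Mg0.31Fe0.69)CaSi2O6) = 238.310 g/mol.
O contributes 6 × 15.999 = 95.994 g per mole.
95.994/238.310 = 0.4028 → 40.28%.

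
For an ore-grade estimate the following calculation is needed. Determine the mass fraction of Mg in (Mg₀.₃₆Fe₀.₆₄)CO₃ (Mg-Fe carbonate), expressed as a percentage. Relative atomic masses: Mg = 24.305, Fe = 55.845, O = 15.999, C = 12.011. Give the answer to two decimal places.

M((Mg₀.₃₆Fe₀.₆₄)CO₃) = 104.499 g/mol.
Mg contributes 0.36 × 24.305 = 8.750 g per mole.
8.750/104.499 = 0.0837 → 8.37%.

8.37 weight percent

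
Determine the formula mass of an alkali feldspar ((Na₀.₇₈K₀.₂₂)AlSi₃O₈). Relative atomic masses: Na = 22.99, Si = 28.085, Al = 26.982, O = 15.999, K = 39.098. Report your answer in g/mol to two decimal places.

265.76 g/mol

Na: 0.78 × 22.99 = 17.9322
K: 0.22 × 39.098 = 8.6016
Al: 1 × 26.982 = 26.9820
Si: 3 × 28.085 = 84.2550
O: 8 × 15.999 = 127.9920
Summing the contributions gives the formula mass.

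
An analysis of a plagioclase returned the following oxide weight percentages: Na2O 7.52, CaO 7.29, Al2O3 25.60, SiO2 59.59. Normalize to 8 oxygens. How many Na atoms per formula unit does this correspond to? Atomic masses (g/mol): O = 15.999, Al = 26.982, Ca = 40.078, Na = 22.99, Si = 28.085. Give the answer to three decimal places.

7.52 wt% Na2O ÷ 61.979 g/mol = 0.12133 mol, giving 0.24266 Na and 0.12133 O.
7.29 wt% CaO ÷ 56.077 g/mol = 0.13000 mol, giving 0.13000 Ca and 0.13000 O.
25.60 wt% Al2O3 ÷ 101.961 g/mol = 0.25108 mol, giving 0.50216 Al and 0.75324 O.
59.59 wt% SiO2 ÷ 60.083 g/mol = 0.99179 mol, giving 0.99179 Si and 1.98358 O.
Oxygen sums to 2.98815; scaling by 8/2.98815 = 2.67724 puts the formula on 8 O.
Na: 0.24266 × 2.67724 = 0.650 atoms per formula unit.

0.650 Na apfu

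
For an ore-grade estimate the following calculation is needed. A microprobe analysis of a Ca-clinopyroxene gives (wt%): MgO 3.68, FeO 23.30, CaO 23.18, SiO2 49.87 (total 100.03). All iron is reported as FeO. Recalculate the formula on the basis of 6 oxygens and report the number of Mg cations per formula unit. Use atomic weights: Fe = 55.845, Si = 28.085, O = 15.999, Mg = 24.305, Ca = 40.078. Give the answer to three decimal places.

0.220 Mg apfu

MgO: 3.68/40.304 = 0.09131 mol → 0.09131 mol Mg, 0.09131 mol O.
FeO: 23.30/71.844 = 0.32431 mol → 0.32431 mol Fe, 0.32431 mol O.
CaO: 23.18/56.077 = 0.41336 mol → 0.41336 mol Ca, 0.41336 mol O.
SiO2: 49.87/60.083 = 0.83002 mol → 0.83002 mol Si, 1.66004 mol O.
Total oxygen = 2.48902 mol. Normalization factor = 6/2.48902 = 2.41059.
Mg per 6 O = 0.09131 × 2.41059 = 0.220.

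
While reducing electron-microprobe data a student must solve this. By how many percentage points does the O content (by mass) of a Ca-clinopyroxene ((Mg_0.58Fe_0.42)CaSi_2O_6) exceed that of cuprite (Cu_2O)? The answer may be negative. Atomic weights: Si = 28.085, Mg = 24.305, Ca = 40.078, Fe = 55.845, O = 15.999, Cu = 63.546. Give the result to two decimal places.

30.59 percentage points

O in (Mg_0.58Fe_0.42)CaSi_2O_6: molar mass 229.794 g/mol; 6×15.999 = 95.994 g → 41.77 wt%.
O in Cu_2O: molar mass 143.091 g/mol; 1×15.999 = 15.999 g → 11.18 wt%.
Difference = 41.77 − 11.18 = 30.59 percentage points.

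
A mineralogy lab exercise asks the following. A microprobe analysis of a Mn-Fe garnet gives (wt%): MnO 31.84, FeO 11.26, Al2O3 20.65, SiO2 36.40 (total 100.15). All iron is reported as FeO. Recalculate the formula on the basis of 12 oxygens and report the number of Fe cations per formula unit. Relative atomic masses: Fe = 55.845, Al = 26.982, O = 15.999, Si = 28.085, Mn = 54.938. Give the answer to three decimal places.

0.776 Fe apfu

MnO: 31.84/70.937 = 0.44885 mol → 0.44885 mol Mn, 0.44885 mol O.
FeO: 11.26/71.844 = 0.15673 mol → 0.15673 mol Fe, 0.15673 mol O.
Al2O3: 20.65/101.961 = 0.20253 mol → 0.40506 mol Al, 0.60759 mol O.
SiO2: 36.40/60.083 = 0.60583 mol → 0.60583 mol Si, 1.21166 mol O.
Total oxygen = 2.42483 mol. Normalization factor = 12/2.42483 = 4.94880.
Fe per 12 O = 0.15673 × 4.94880 = 0.776.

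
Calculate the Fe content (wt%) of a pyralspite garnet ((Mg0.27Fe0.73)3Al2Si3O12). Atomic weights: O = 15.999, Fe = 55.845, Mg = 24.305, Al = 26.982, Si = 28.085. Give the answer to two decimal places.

25.90 wt%

M((Mg0.27Fe0.73)3Al2Si3O12) = 472.195 g/mol.
Fe contributes 2.19 × 55.845 = 122.301 g per mole.
122.301/472.195 = 0.2590 → 25.90%.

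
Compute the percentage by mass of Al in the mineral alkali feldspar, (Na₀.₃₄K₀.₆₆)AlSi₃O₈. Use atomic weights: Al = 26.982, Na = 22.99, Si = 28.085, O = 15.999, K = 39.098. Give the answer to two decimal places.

Formula mass = 0.34·22.99 + 0.66·39.098 + 1·26.982 + 3·28.085 + 8·15.999 = 272.850 g/mol, of which 26.982 g is Al.
So Al makes up 26.982/272.850 = 0.0989 of the mass, i.e. 9.89%.

9.89 wt%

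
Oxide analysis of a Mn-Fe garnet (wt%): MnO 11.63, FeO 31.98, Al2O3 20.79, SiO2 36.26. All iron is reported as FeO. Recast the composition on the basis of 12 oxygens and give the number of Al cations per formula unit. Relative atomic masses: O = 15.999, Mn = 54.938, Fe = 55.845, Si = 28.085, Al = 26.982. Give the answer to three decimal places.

2.016 Al apfu

MnO: 11.63/70.937 = 0.16395 mol → 0.16395 mol Mn, 0.16395 mol O.
FeO: 31.98/71.844 = 0.44513 mol → 0.44513 mol Fe, 0.44513 mol O.
Al2O3: 20.79/101.961 = 0.20390 mol → 0.40780 mol Al, 0.61170 mol O.
SiO2: 36.26/60.083 = 0.60350 mol → 0.60350 mol Si, 1.20700 mol O.
Total oxygen = 2.42778 mol. Normalization factor = 12/2.42778 = 4.94279.
Al per 12 O = 0.40780 × 4.94279 = 2.016.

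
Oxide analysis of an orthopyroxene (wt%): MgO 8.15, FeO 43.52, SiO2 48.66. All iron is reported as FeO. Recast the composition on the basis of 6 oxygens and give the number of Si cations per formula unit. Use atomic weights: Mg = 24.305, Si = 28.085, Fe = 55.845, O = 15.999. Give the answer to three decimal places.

MgO (M=40.304): mol = 0.20221; Mg = 0.20221, O = 0.20221.
FeO (M=71.844): mol = 0.60576; Fe = 0.60576, O = 0.60576.
SiO2 (M=60.083): mol = 0.80988; Si = 0.80988, O = 1.61976.
ΣO = 2.42773; factor = 6/ΣO = 2.47144.
Si apfu = 0.80988 × 2.47144 = 2.002.

2.002 Si apfu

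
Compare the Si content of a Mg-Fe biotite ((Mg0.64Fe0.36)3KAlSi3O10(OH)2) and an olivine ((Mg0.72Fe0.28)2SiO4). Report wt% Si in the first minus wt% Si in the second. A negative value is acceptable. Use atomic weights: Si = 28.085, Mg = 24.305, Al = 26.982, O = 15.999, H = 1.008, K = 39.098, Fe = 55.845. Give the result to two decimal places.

Si in (Mg0.64Fe0.36)3KAlSi3O10(OH)2: molar mass 451.317 g/mol; 3×28.085 = 84.255 g → 18.67 wt%.
Si in (Mg0.72Fe0.28)2SiO4: molar mass 158.353 g/mol; 1×28.085 = 28.085 g → 17.74 wt%.
Difference = 18.67 − 17.74 = 0.93 percentage points.

0.93 percentage points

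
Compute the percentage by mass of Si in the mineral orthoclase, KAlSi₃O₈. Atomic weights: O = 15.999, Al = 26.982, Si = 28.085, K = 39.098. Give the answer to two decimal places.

30.27 weight percent

Molar mass of KAlSi₃O₈: 1·39.098 + 1·26.982 + 3·28.085 + 8·15.999 = 278.327 g/mol.
Mass of Si per formula unit: 3 × 28.085 = 84.255 g.
Weight fraction Si = 84.255 / 278.327 = 0.3027.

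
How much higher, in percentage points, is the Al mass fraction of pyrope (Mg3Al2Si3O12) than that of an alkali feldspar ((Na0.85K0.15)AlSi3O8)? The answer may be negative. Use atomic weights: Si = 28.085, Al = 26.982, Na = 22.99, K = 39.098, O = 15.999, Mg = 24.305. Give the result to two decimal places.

3.19 percentage points

First mineral: 53.964 g Al in 403.122 g formula = 13.39 wt% Al.
Second mineral: 26.982 g Al in 264.635 g formula = 10.20 wt% Al.
13.39% − 10.20% gives a difference of 3.19 percentage points.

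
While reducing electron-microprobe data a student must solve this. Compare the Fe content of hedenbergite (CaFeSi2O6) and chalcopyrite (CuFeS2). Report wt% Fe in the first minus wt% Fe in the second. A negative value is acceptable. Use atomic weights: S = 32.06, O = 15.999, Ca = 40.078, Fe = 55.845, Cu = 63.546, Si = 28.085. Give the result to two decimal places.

-7.92 percentage points

Fe in CaFeSi2O6: molar mass 248.087 g/mol; 1×55.845 = 55.845 g → 22.51 wt%.
Fe in CuFeS2: molar mass 183.511 g/mol; 1×55.845 = 55.845 g → 30.43 wt%.
Difference = 22.51 − 30.43 = -7.92 percentage points.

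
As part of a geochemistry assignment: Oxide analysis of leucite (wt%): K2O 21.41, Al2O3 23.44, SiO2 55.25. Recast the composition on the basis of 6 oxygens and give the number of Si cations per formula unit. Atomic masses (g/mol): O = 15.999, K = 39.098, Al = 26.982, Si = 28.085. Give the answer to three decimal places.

2.002 Si apfu

K2O: 21.41/94.195 = 0.22729 mol → 0.45458 mol K, 0.22729 mol O.
Al2O3: 23.44/101.961 = 0.22989 mol → 0.45978 mol Al, 0.68967 mol O.
SiO2: 55.25/60.083 = 0.91956 mol → 0.91956 mol Si, 1.83912 mol O.
Total oxygen = 2.75608 mol. Normalization factor = 6/2.75608 = 2.17701.
Si per 6 O = 0.91956 × 2.17701 = 2.002.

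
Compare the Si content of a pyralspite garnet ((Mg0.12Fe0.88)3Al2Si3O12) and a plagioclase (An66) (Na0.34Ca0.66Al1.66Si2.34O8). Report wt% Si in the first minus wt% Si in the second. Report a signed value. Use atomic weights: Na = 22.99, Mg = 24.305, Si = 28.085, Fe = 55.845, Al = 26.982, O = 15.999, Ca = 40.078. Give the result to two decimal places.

-6.77 percentage points

M((Mg0.12Fe0.88)3Al2Si3O12) = 486.388 g/mol, so wt% Si = 84.255/486.388 × 100 = 17.32%.
M(Na0.34Ca0.66Al1.66Si2.34O8) = 272.769 g/mol, so wt% Si = 65.719/272.769 × 100 = 24.09%.
17.32 − 24.09 = -6.77 pp.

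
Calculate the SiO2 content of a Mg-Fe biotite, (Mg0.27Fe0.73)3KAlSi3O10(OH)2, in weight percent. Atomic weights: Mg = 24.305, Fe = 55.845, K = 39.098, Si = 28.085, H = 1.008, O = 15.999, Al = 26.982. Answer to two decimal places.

Formula mass = 486.327 g/mol.
3 Si → 3.0000 mol SiO2 per formula unit; M(SiO2) = 60.083, so SiO2 mass = 180.249 g.
180.249/486.327 × 100 = 37.06 wt%.

37.06 wt%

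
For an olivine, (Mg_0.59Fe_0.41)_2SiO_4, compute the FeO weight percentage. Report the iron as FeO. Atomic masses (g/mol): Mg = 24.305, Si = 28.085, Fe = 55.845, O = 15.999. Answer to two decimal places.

Molar mass of (Mg_0.59Fe_0.41)_2SiO_4 = 1.18×24.305 + 0.82×55.845 + 1×28.085 + 4×15.999 = 166.554 g/mol.
Each formula unit contains 0.82 Fe, equivalent to 0.82/1 = 0.8200 mol FeO.
M(FeO) = 1×55.845 + 1×15.999 = 71.844 g/mol.
Mass of FeO per formula unit = 0.8200 × 71.844 = 58.912 g.
FeO wt% = 58.912 / 166.554 × 100 = 35.37%.

35.37 wt%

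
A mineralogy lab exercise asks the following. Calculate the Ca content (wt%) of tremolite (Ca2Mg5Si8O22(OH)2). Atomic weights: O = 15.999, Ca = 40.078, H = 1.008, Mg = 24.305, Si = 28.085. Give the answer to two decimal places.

M(Ca2Mg5Si8O22(OH)2) = 812.353 g/mol.
Ca contributes 2 × 40.078 = 80.156 g per mole.
80.156/812.353 = 0.0987 → 9.87%.

9.87 wt%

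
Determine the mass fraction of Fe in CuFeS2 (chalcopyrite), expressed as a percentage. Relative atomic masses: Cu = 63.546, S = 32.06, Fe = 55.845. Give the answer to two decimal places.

M(CuFeS2) = 183.511 g/mol.
Fe contributes 1 × 55.845 = 55.845 g per mole.
55.845/183.511 = 0.3043 → 30.43%.

30.43 wt%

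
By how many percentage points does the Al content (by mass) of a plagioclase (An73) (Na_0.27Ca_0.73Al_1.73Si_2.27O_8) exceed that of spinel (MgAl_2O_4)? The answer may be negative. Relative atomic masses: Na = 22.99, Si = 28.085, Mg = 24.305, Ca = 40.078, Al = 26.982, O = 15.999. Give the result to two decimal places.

First mineral: 46.679 g Al in 273.888 g formula = 17.04 wt% Al.
Second mineral: 53.964 g Al in 142.265 g formula = 37.93 wt% Al.
17.04% − 37.93% gives a difference of -20.89 percentage points.

-20.89 percentage points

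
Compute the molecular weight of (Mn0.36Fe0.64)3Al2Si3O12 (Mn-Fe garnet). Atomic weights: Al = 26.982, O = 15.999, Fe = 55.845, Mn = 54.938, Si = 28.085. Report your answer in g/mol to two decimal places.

Mn: 1.08 × 54.938 = 59.3330
Fe: 1.92 × 55.845 = 107.2224
Al: 2 × 26.982 = 53.9640
Si: 3 × 28.085 = 84.2550
O: 12 × 15.999 = 191.9880
Summing the contributions gives the formula mass.

496.76 g/mol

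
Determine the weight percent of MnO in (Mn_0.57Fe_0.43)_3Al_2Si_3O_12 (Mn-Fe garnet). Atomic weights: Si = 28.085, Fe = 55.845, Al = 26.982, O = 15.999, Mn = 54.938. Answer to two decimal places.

M((Mn_0.57Fe_0.43)_3Al_2Si_3O_12) = 496.191 g/mol; M(MnO) = 70.937 g/mol.
Moles MnO per formula unit = 1.71 Mn ÷ 1 = 1.7100.
MnO fraction = (1.7100 × 70.937) / 496.191 = 121.302/496.191 = 0.2445.

24.45 wt%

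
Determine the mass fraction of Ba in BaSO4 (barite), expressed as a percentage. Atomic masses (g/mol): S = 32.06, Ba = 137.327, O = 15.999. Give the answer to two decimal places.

58.84 wt%

M(BaSO4) = 233.383 g/mol.
Ba contributes 1 × 137.327 = 137.327 g per mole.
137.327/233.383 = 0.5884 → 58.84%.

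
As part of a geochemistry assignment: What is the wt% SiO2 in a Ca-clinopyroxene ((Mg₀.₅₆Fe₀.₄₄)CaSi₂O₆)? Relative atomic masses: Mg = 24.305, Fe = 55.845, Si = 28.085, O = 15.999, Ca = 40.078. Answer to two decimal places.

Formula mass = 230.425 g/mol.
2 Si → 2.0000 mol SiO2 per formula unit; M(SiO2) = 60.083, so SiO2 mass = 120.166 g.
120.166/230.425 × 100 = 52.15 wt%.

52.15 wt%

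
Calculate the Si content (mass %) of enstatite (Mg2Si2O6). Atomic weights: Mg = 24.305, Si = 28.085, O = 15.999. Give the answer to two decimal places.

M(Mg2Si2O6) = 200.774 g/mol.
Si contributes 2 × 28.085 = 56.170 g per mole.
56.170/200.774 = 0.2798 → 27.98%.

27.98 mass %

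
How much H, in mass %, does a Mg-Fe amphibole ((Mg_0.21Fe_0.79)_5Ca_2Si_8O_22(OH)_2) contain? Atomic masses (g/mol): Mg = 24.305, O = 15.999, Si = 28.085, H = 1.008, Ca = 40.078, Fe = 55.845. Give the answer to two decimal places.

Formula mass = 1.05×24.305 + 3.95×55.845 + 2×40.078 + 8×28.085 + 24×15.999 + 2×1.008 = 936.936 g/mol, of which 2.016 g is H.
So H makes up 2.016/936.936 = 0.0022 of the mass, i.e. 0.22%.

0.22 mass %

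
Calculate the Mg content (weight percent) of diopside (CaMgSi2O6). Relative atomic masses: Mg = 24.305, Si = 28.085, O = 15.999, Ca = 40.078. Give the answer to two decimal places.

11.22 weight percent

Molar mass of CaMgSi2O6: 1×40.078 + 1×24.305 + 2×28.085 + 6×15.999 = 216.547 g/mol.
Mass of Mg per formula unit: 1 × 24.305 = 24.305 g.
Weight fraction Mg = 24.305 / 216.547 = 0.1122.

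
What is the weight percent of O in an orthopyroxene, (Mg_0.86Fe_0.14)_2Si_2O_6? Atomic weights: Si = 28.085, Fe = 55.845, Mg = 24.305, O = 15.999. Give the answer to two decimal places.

Molar mass of (Mg_0.86Fe_0.14)_2Si_2O_6: 1.72*24.305 + 0.28*55.845 + 2*28.085 + 6*15.999 = 209.605 g/mol.
Mass of O per formula unit: 6 × 15.999 = 95.994 g.
Weight fraction O = 95.994 / 209.605 = 0.4580.

45.80 mass %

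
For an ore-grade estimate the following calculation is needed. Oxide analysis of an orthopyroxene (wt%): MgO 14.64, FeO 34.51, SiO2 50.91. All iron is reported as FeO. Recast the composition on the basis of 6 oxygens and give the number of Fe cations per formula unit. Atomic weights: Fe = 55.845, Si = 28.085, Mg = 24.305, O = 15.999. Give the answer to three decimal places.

14.64 wt% MgO ÷ 40.304 g/mol = 0.36324 mol, giving 0.36324 Mg and 0.36324 O.
34.51 wt% FeO ÷ 71.844 g/mol = 0.48035 mol, giving 0.48035 Fe and 0.48035 O.
50.91 wt% SiO2 ÷ 60.083 g/mol = 0.84733 mol, giving 0.84733 Si and 1.69466 O.
Oxygen sums to 2.53825; scaling by 6/2.53825 = 2.36383 puts the formula on 6 O.
Fe: 0.48035 × 2.36383 = 1.135 atoms per formula unit.

1.135 Fe apfu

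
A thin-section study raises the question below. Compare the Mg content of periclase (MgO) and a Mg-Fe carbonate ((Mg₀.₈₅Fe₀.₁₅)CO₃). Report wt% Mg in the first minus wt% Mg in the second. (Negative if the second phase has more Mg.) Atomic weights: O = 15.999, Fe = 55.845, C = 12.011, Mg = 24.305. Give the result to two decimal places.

37.10 percentage points

Mg in MgO: molar mass 40.304 g/mol; 1×24.305 = 24.305 g → 60.30 wt%.
Mg in (Mg₀.₈₅Fe₀.₁₅)CO₃: molar mass 89.044 g/mol; 0.85×24.305 = 20.659 g → 23.20 wt%.
Difference = 60.30 − 23.20 = 37.10 percentage points.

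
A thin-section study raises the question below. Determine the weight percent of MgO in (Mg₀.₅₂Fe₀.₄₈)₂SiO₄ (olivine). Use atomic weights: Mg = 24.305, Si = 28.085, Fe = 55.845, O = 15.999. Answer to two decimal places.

24.52 wt%

Molar mass of (Mg₀.₅₂Fe₀.₄₈)₂SiO₄ = 1.04*24.305 + 0.96*55.845 + 1*28.085 + 4*15.999 = 170.969 g/mol.
Each formula unit contains 1.04 Mg, equivalent to 1.04/1 = 1.0400 mol MgO.
M(MgO) = 1×24.305 + 1×15.999 = 40.304 g/mol.
Mass of MgO per formula unit = 1.0400 × 40.304 = 41.916 g.
MgO wt% = 41.916 / 170.969 × 100 = 24.52%.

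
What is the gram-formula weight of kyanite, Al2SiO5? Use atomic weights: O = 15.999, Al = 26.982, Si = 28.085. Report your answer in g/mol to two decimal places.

162.04 g/mol

The formula mass is the sum 2(26.982) + 1(28.085) + 5(15.999).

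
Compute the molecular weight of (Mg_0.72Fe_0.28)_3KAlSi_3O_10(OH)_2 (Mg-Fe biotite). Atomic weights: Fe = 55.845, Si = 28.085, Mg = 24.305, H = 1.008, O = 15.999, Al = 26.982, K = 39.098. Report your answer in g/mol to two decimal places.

M = 2.16*24.305 + 0.84*55.845 + 1*39.098 + 1*26.982 + 3*28.085 + 12*15.999 + 2*1.008

443.75 g/mol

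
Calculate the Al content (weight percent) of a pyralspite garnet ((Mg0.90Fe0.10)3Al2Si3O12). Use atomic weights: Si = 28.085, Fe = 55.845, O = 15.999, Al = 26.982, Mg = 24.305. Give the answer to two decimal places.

Formula mass = 2.70*24.305 + 0.30*55.845 + 2*26.982 + 3*28.085 + 12*15.999 = 412.584 g/mol, of which 53.964 g is Al.
So Al makes up 53.964/412.584 = 0.1308 of the mass, i.e. 13.08%.

13.08 weight percent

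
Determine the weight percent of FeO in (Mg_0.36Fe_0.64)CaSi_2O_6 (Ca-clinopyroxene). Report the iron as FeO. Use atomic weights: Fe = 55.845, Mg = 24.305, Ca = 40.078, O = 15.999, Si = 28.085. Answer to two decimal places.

19.42 wt%

M((Mg_0.36Fe_0.64)CaSi_2O_6) = 236.733 g/mol; M(FeO) = 71.844 g/mol.
Moles FeO per formula unit = 0.64 Fe ÷ 1 = 0.6400.
FeO fraction = (0.6400 × 71.844) / 236.733 = 45.980/236.733 = 0.1942.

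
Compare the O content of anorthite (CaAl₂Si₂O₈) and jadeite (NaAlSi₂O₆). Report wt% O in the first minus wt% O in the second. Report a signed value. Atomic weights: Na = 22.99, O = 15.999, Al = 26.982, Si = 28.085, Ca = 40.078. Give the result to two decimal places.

-1.48 percentage points

First mineral: 127.992 g O in 278.204 g formula = 46.01 wt% O.
Second mineral: 95.994 g O in 202.136 g formula = 47.49 wt% O.
46.01% − 47.49% gives a difference of -1.48 percentage points.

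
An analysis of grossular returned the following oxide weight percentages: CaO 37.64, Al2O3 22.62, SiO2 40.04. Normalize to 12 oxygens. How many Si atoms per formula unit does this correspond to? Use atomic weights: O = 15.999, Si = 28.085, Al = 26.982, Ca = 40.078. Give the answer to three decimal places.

37.64 wt% CaO ÷ 56.077 g/mol = 0.67122 mol, giving 0.67122 Ca and 0.67122 O.
22.62 wt% Al2O3 ÷ 101.961 g/mol = 0.22185 mol, giving 0.44370 Al and 0.66555 O.
40.04 wt% SiO2 ÷ 60.083 g/mol = 0.66641 mol, giving 0.66641 Si and 1.33282 O.
Oxygen sums to 2.66959; scaling by 12/2.66959 = 4.49507 puts the formula on 12 O.
Si: 0.66641 × 4.49507 = 2.996 atoms per formula unit.

2.996 Si apfu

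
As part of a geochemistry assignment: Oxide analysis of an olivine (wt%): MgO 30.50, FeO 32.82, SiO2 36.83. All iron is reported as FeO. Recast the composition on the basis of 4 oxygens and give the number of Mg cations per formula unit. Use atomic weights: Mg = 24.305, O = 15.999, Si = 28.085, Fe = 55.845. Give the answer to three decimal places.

MgO: 30.50/40.304 = 0.75675 mol → 0.75675 mol Mg, 0.75675 mol O.
FeO: 32.82/71.844 = 0.45682 mol → 0.45682 mol Fe, 0.45682 mol O.
SiO2: 36.83/60.083 = 0.61299 mol → 0.61299 mol Si, 1.22598 mol O.
Total oxygen = 2.43955 mol. Normalization factor = 4/2.43955 = 1.63965.
Mg per 4 O = 0.75675 × 1.63965 = 1.241.

1.241 Mg apfu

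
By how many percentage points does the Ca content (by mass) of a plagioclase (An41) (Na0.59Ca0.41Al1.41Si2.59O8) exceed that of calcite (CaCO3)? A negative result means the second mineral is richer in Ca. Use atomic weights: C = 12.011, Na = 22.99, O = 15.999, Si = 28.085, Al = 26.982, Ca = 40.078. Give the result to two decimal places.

M(Na0.59Ca0.41Al1.41Si2.59O8) = 268.773 g/mol, so wt% Ca = 16.432/268.773 × 100 = 6.11%.
M(CaCO3) = 100.086 g/mol, so wt% Ca = 40.078/100.086 × 100 = 40.04%.
6.11 − 40.04 = -33.93 pp.

-33.93 percentage points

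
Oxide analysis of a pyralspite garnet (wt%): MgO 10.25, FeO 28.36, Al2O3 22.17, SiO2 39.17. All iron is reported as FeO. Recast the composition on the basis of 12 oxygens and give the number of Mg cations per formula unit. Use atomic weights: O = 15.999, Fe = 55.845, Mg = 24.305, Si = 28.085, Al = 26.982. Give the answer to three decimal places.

1.171 Mg apfu

MgO: 10.25/40.304 = 0.25432 mol → 0.25432 mol Mg, 0.25432 mol O.
FeO: 28.36/71.844 = 0.39474 mol → 0.39474 mol Fe, 0.39474 mol O.
Al2O3: 22.17/101.961 = 0.21744 mol → 0.43488 mol Al, 0.65232 mol O.
SiO2: 39.17/60.083 = 0.65193 mol → 0.65193 mol Si, 1.30386 mol O.
Total oxygen = 2.60524 mol. Normalization factor = 12/2.60524 = 4.60610.
Mg per 12 O = 0.25432 × 4.60610 = 1.171.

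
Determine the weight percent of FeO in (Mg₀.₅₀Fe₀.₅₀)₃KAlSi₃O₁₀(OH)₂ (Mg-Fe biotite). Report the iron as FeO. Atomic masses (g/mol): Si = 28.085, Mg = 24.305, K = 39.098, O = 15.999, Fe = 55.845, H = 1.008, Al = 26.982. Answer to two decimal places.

23.20 wt%

M((Mg₀.₅₀Fe₀.₅₀)₃KAlSi₃O₁₀(OH)₂) = 464.564 g/mol; M(FeO) = 71.844 g/mol.
Moles FeO per formula unit = 1.50 Fe ÷ 1 = 1.5000.
FeO fraction = (1.5000 × 71.844) / 464.564 = 107.766/464.564 = 0.2320.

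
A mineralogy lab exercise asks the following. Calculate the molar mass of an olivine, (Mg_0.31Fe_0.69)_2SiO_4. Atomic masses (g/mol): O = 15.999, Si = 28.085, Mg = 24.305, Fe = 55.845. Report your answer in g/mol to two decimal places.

184.22 g/mol

Mg: 0.62 × 24.305 = 15.0691
Fe: 1.38 × 55.845 = 77.0661
Si: 1 × 28.085 = 28.0850
O: 4 × 15.999 = 63.9960
Summing the contributions gives the formula mass.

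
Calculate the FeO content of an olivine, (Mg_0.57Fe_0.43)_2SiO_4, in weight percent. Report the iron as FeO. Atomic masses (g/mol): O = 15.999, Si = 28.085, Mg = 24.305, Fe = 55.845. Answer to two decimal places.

Molar mass of (Mg_0.57Fe_0.43)_2SiO_4 = 1.14×24.305 + 0.86×55.845 + 1×28.085 + 4×15.999 = 167.815 g/mol.
Each formula unit contains 0.86 Fe, equivalent to 0.86/1 = 0.8600 mol FeO.
M(FeO) = 1×55.845 + 1×15.999 = 71.844 g/mol.
Mass of FeO per formula unit = 0.8600 × 71.844 = 61.786 g.
FeO wt% = 61.786 / 167.815 × 100 = 36.82%.

36.82 wt%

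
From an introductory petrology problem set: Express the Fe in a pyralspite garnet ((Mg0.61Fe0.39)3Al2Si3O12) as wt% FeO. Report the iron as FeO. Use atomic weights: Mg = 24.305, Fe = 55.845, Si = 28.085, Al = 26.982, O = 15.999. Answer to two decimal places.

19.10 wt%

Formula mass = 440.024 g/mol.
1.17 Fe → 1.1700 mol FeO per formula unit; M(FeO) = 71.844, so FeO mass = 84.057 g.
84.057/440.024 × 100 = 19.10 wt%.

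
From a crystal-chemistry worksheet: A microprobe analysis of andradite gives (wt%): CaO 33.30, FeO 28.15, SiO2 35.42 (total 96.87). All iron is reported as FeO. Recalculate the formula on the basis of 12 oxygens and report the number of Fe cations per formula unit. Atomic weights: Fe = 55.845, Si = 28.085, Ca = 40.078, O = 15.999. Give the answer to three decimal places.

2.172 Fe apfu

CaO: 33.30/56.077 = 0.59383 mol → 0.59383 mol Ca, 0.59383 mol O.
FeO: 28.15/71.844 = 0.39182 mol → 0.39182 mol Fe, 0.39182 mol O.
SiO2: 35.42/60.083 = 0.58952 mol → 0.58952 mol Si, 1.17904 mol O.
Total oxygen = 2.16469 mol. Normalization factor = 12/2.16469 = 5.54352.
Fe per 12 O = 0.39182 × 5.54352 = 2.172.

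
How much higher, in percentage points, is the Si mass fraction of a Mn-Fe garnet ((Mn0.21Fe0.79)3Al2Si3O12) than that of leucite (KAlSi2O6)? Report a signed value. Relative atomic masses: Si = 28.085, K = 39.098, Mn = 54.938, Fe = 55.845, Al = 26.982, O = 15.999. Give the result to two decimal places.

First mineral: 84.255 g Si in 497.171 g formula = 16.95 wt% Si.
Second mineral: 56.170 g Si in 218.244 g formula = 25.74 wt% Si.
16.95% − 25.74% gives a difference of -8.79 percentage points.

-8.79 percentage points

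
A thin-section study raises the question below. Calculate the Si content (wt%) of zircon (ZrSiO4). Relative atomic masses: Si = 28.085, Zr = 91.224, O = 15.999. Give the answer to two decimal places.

15.32 wt%

M(ZrSiO4) = 183.305 g/mol.
Si contributes 1 × 28.085 = 28.085 g per mole.
28.085/183.305 = 0.1532 → 15.32%.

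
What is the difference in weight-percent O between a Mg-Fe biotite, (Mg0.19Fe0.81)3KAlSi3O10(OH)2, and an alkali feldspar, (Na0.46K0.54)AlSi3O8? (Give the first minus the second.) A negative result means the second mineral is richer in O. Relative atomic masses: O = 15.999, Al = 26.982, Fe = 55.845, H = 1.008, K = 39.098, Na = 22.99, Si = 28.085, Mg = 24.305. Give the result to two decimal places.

O in (Mg0.19Fe0.81)3KAlSi3O10(OH)2: molar mass 493.896 g/mol; 12×15.999 = 191.988 g → 38.87 wt%.
O in (Na0.46K0.54)AlSi3O8: molar mass 270.917 g/mol; 8×15.999 = 127.992 g → 47.24 wt%.
Difference = 38.87 − 47.24 = -8.37 percentage points.

-8.37 percentage points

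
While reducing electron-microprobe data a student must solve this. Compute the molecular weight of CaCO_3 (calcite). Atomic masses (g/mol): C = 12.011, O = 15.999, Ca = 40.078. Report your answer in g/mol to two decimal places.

100.09 g/mol

Ca: 1 × 40.078 = 40.0780
C: 1 × 12.011 = 12.0110
O: 3 × 15.999 = 47.9970
Summing the contributions gives the formula mass.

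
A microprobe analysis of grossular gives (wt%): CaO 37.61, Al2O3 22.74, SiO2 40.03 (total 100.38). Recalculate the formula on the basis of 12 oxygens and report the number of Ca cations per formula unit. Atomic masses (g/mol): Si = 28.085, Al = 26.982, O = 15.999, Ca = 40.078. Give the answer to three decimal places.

3.012 Ca apfu

CaO: 37.61/56.077 = 0.67068 mol → 0.67068 mol Ca, 0.67068 mol O.
Al2O3: 22.74/101.961 = 0.22303 mol → 0.44606 mol Al, 0.66909 mol O.
SiO2: 40.03/60.083 = 0.66625 mol → 0.66625 mol Si, 1.33250 mol O.
Total oxygen = 2.67227 mol. Normalization factor = 12/2.67227 = 4.49056.
Ca per 12 O = 0.67068 × 4.49056 = 3.012.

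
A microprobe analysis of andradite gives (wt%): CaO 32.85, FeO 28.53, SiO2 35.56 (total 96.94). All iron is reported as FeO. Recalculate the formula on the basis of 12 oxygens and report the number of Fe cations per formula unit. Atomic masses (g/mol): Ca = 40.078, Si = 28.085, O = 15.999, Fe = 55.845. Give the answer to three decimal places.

2.199 Fe apfu

32.85 wt% CaO ÷ 56.077 g/mol = 0.58580 mol, giving 0.58580 Ca and 0.58580 O.
28.53 wt% FeO ÷ 71.844 g/mol = 0.39711 mol, giving 0.39711 Fe and 0.39711 O.
35.56 wt% SiO2 ÷ 60.083 g/mol = 0.59185 mol, giving 0.59185 Si and 1.18370 O.
Oxygen sums to 2.16661; scaling by 12/2.16661 = 5.53861 puts the formula on 12 O.
Fe: 0.39711 × 5.53861 = 2.199 atoms per formula unit.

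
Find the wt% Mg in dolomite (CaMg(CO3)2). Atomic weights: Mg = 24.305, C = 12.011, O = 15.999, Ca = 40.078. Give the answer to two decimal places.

Formula mass = 1·40.078 + 1·24.305 + 2·12.011 + 6·15.999 = 184.399 g/mol, of which 24.305 g is Mg.
So Mg makes up 24.305/184.399 = 0.1318 of the mass, i.e. 13.18%.

13.18 wt%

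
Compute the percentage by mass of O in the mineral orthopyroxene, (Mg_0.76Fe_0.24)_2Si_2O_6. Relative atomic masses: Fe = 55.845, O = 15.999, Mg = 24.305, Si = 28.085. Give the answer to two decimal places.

44.46 wt%

Formula mass = 1.52·24.305 + 0.48·55.845 + 2·28.085 + 6·15.999 = 215.913 g/mol, of which 95.994 g is O.
So O makes up 95.994/215.913 = 0.4446 of the mass, i.e. 44.46%.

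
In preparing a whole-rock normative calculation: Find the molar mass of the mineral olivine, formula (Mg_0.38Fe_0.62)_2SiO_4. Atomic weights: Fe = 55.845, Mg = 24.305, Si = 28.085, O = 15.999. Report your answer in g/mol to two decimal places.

179.80 g/mol

The formula mass is the sum 0.76·24.305 + 1.24·55.845 + 1·28.085 + 4·15.999.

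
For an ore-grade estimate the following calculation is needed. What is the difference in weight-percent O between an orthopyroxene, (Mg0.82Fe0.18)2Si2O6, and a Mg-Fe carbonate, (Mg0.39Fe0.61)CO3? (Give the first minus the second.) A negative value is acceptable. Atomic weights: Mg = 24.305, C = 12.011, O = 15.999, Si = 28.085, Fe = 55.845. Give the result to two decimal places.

-1.10 percentage points

M((Mg0.82Fe0.18)2Si2O6) = 212.128 g/mol, so wt% O = 95.994/212.128 × 100 = 45.25%.
M((Mg0.39Fe0.61)CO3) = 103.552 g/mol, so wt% O = 47.997/103.552 × 100 = 46.35%.
45.25 − 46.35 = -1.10 pp.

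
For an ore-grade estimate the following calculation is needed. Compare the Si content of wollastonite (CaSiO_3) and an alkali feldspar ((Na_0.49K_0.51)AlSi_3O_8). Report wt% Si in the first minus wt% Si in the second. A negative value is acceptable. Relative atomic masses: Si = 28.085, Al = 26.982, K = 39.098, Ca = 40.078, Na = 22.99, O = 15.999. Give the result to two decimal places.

-6.98 percentage points

First mineral: 28.085 g Si in 116.160 g formula = 24.18 wt% Si.
Second mineral: 84.255 g Si in 270.434 g formula = 31.16 wt% Si.
24.18% − 31.16% gives a difference of -6.98 percentage points.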